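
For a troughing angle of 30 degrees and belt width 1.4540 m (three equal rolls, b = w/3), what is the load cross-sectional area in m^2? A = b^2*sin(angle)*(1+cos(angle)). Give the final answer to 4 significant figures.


b = 1.4540/3 = 0.484667 m
A = 0.484667^2 * sin(30 deg) * (1 + cos(30 deg))
A = 0.2192 m^2


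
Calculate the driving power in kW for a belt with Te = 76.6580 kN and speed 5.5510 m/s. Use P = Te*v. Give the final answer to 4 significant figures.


P = Te * v = 76.6580 * 5.5510
P = 425.5 kW


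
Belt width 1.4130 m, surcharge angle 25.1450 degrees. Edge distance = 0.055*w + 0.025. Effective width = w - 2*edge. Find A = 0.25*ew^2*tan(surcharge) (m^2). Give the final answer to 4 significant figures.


edge = 0.055*1.4130 + 0.025 = 0.102715 m
ew = 1.4130 - 2*0.102715 = 1.20757 m
A = 0.25 * 1.20757^2 * tan(25.1450 deg)
A = 0.1711 m^2


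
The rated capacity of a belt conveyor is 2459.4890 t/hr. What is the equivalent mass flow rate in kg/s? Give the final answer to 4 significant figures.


m_dot = 2459.4890 * 1000 / 3600
m_dot = 683.2 kg/s


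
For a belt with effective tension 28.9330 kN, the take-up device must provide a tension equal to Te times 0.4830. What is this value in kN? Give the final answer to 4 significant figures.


T_tu = 28.9330 * 0.4830
T_tu = 13.97 kN


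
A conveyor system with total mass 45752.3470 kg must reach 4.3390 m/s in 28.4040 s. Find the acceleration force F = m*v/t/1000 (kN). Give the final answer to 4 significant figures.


F = 45752.3470 * 4.3390 / 28.4040 / 1000
F = 6.989 kN


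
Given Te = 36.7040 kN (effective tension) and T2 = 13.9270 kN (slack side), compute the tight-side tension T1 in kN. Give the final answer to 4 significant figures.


T1 = Te + T2 = 36.7040 + 13.9270
T1 = 50.63 kN


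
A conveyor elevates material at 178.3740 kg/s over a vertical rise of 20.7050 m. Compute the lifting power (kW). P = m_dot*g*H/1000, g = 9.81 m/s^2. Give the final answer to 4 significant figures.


P = 178.3740 * 9.81 * 20.7050 / 1000
P = 36.23 kW


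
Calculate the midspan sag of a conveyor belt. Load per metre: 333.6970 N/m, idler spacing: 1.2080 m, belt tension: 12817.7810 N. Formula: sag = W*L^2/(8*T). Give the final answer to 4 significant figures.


sag = 333.6970 * 1.2080^2 / (8 * 12817.7810)
sag = 0.004749 m


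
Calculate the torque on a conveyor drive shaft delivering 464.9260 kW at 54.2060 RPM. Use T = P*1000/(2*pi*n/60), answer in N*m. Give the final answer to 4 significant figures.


omega = 2*pi*54.2060/60 = 5.67644 rad/s
T = 464.9260*1000 / 5.67644
T = 81900 N*m


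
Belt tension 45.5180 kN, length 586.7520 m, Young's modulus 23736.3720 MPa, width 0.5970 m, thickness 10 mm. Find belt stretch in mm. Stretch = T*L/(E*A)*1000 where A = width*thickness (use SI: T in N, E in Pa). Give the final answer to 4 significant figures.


A = 0.5970 * 0.01 = 0.00597 m^2
Stretch = 45.5180*1000 * 586.7520 / (23736.3720e6 * 0.00597) * 1000
Stretch = 188.5 mm


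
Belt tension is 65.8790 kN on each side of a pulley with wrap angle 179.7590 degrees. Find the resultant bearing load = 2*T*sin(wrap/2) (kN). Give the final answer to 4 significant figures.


F = 2 * 65.8790 * sin(179.7590/2 deg)
F = 131.8 kN


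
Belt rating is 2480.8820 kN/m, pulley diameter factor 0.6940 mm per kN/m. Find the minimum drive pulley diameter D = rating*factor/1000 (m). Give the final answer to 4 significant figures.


D = 2480.8820 * 0.6940 / 1000
D = 1.722 m


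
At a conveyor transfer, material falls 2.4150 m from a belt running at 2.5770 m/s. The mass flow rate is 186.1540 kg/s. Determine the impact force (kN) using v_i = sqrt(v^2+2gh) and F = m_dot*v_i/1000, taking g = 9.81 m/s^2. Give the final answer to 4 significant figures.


v_i = sqrt(2.5770^2 + 2*9.81*2.4150) = 7.35005 m/s
F = 186.1540 * 7.35005 / 1000
F = 1.368 kN


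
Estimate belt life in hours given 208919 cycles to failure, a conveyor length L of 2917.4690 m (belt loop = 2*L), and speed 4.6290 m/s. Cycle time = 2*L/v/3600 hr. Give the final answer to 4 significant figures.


cycle_time = 2 * 2917.4690 / 4.6290 / 3600 = 0.350144 hr
life = 208919 * 0.350144 = 73150 hours


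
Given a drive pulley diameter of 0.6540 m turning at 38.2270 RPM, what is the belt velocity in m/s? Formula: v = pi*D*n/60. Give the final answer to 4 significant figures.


v = pi * 0.6540 * 38.2270 / 60
v = 1.309 m/s


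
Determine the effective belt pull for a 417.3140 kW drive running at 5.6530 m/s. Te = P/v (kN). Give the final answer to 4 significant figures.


Te = P / v = 417.3140 / 5.6530
Te = 73.82 kN


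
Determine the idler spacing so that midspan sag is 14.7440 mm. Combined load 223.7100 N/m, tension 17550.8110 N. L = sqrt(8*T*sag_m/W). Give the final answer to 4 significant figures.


sag = 14.7440/1000 = 0.014744 m
L = sqrt(8 * 17550.8110 * 0.014744 / 223.7100)
L = 3.042 m


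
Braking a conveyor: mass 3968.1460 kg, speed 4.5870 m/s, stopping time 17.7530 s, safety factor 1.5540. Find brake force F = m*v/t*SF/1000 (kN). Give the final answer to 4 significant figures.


F = 3968.1460 * 4.5870 / 17.7530 * 1.5540 / 1000
F = 1.593 kN


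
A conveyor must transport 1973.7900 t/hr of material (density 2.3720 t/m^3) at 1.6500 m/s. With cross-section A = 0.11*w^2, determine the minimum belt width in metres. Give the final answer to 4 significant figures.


A_req = 1973.7900 / (1.6500 * 2.3720 * 3600) = 0.140088 m^2
w = sqrt(0.140088 / 0.11)
w = 1.129 m


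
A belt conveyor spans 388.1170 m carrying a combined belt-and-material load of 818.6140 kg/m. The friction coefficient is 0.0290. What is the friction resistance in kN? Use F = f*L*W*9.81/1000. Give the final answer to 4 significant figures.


F = 0.0290 * 388.1170 * 818.6140 * 9.81 / 1000
F = 90.39 kN


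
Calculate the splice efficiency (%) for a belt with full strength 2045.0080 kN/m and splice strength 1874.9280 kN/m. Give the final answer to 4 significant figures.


Eff = 1874.9280 / 2045.0080 * 100
Eff = 91.68 %


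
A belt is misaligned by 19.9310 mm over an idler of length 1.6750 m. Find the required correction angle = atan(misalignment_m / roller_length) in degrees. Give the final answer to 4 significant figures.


misalign_m = 19.9310 / 1000 = 0.019931 m
angle = atan(0.019931 / 1.6750)
angle = 0.6817 deg


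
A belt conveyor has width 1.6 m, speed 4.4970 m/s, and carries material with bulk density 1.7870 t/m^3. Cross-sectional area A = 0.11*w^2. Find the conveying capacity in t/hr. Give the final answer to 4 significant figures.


A = 0.11 * 1.6^2 = 0.2816 m^2
C = 0.2816 * 4.4970 * 1.7870 * 3600
C = 8147 t/hr


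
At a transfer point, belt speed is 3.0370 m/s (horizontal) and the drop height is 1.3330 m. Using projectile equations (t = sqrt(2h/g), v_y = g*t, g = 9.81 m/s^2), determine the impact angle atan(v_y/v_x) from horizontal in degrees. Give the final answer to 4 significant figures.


t = sqrt(2*1.3330/9.81) = 0.521309 s
v_y = 9.81 * 0.521309 = 5.11404 m/s
angle = atan(5.11404 / 3.0370) = 59.30 deg


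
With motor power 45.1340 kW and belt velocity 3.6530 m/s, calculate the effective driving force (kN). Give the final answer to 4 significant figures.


Te = P / v = 45.1340 / 3.6530
Te = 12.36 kN


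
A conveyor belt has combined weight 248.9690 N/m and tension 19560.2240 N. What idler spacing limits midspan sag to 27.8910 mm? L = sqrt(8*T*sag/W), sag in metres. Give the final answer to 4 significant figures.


sag = 27.8910/1000 = 0.027891 m
L = sqrt(8 * 19560.2240 * 0.027891 / 248.9690)
L = 4.187 m


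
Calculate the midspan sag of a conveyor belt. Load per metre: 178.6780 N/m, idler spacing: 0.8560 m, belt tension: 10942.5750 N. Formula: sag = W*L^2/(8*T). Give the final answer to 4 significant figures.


sag = 178.6780 * 0.8560^2 / (8 * 10942.5750)
sag = 0.001496 m


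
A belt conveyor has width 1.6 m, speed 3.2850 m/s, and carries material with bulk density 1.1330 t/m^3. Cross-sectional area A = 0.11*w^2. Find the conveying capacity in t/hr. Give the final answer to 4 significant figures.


A = 0.11 * 1.6^2 = 0.2816 m^2
C = 0.2816 * 3.2850 * 1.1330 * 3600
C = 3773 t/hr


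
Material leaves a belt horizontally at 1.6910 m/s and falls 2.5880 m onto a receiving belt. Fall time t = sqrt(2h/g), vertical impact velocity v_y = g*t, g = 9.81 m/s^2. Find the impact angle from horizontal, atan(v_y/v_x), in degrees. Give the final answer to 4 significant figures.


t = sqrt(2*2.5880/9.81) = 0.726378 s
v_y = 9.81 * 0.726378 = 7.12577 m/s
angle = atan(7.12577 / 1.6910) = 76.65 deg


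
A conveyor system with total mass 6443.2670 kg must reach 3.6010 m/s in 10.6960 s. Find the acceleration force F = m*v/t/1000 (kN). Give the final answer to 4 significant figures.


F = 6443.2670 * 3.6010 / 10.6960 / 1000
F = 2.169 kN


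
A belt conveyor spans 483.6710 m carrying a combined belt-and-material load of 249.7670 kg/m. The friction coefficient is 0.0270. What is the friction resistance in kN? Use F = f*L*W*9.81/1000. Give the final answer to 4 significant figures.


F = 0.0270 * 483.6710 * 249.7670 * 9.81 / 1000
F = 32.00 kN


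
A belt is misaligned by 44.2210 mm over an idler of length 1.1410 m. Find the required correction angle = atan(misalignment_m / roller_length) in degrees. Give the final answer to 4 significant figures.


misalign_m = 44.2210 / 1000 = 0.044221 m
angle = atan(0.044221 / 1.1410)
angle = 2.219 deg


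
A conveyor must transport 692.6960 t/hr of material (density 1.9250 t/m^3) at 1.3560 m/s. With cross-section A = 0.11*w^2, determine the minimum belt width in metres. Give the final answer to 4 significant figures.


A_req = 692.6960 / (1.3560 * 1.9250 * 3600) = 0.073714 m^2
w = sqrt(0.073714 / 0.11)
w = 0.8186 m


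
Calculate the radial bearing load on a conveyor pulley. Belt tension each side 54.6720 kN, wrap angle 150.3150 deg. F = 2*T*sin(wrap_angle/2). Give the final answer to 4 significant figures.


F = 2 * 54.6720 * sin(150.3150/2 deg)
F = 105.7 kN


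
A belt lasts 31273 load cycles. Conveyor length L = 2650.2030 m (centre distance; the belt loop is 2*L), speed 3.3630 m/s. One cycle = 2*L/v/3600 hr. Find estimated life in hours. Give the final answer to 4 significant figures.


cycle_time = 2 * 2650.2030 / 3.3630 / 3600 = 0.437804 hr
life = 31273 * 0.437804 = 13690 hours


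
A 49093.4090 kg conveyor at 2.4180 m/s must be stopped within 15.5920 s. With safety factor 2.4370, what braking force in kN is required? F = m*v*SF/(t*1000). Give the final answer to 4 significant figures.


F = 49093.4090 * 2.4180 / 15.5920 * 2.4370 / 1000
F = 18.55 kN


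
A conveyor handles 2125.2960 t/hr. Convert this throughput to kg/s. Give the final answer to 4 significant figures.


m_dot = 2125.2960 * 1000 / 3600
m_dot = 590.4 kg/s


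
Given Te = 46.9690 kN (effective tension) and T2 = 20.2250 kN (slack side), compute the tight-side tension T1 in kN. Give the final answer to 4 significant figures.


T1 = Te + T2 = 46.9690 + 20.2250
T1 = 67.19 kN


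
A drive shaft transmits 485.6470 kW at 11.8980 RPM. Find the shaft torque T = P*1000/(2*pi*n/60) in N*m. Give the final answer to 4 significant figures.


omega = 2*pi*11.8980/60 = 1.24596 rad/s
T = 485.6470*1000 / 1.24596
T = 389800 N*m


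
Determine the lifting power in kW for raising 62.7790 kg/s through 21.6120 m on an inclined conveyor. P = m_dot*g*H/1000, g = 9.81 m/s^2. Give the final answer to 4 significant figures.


P = 62.7790 * 9.81 * 21.6120 / 1000
P = 13.31 kW


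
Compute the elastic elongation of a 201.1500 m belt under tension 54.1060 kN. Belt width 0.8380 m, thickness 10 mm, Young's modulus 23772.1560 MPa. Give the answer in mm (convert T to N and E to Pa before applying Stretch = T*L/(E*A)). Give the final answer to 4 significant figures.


A = 0.8380 * 0.01 = 0.00838 m^2
Stretch = 54.1060*1000 * 201.1500 / (23772.1560e6 * 0.00838) * 1000
Stretch = 54.63 mm


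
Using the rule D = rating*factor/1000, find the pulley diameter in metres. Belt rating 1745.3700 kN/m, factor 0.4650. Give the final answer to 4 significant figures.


D = 1745.3700 * 0.4650 / 1000
D = 0.8116 m


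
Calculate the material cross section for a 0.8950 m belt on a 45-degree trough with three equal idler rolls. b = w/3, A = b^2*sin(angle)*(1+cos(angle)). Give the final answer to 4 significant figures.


b = 0.8950/3 = 0.298333 m
A = 0.298333^2 * sin(45 deg) * (1 + cos(45 deg))
A = 0.1074 m^2


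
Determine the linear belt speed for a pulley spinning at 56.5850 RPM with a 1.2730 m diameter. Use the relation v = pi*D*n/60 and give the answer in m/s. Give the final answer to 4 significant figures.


v = pi * 1.2730 * 56.5850 / 60
v = 3.772 m/s


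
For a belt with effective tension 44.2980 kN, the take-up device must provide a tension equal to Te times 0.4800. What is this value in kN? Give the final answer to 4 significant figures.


T_tu = 44.2980 * 0.4800
T_tu = 21.26 kN


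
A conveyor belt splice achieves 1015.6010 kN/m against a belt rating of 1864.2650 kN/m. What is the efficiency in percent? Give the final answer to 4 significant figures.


Eff = 1015.6010 / 1864.2650 * 100
Eff = 54.48 %


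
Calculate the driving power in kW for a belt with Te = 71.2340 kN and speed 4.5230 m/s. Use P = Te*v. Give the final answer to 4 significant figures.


P = Te * v = 71.2340 * 4.5230
P = 322.2 kW


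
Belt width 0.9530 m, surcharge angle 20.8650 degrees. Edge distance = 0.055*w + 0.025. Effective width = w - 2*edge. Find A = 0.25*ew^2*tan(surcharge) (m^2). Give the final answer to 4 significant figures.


edge = 0.055*0.9530 + 0.025 = 0.077415 m
ew = 0.9530 - 2*0.077415 = 0.79817 m
A = 0.25 * 0.79817^2 * tan(20.8650 deg)
A = 0.06071 m^2


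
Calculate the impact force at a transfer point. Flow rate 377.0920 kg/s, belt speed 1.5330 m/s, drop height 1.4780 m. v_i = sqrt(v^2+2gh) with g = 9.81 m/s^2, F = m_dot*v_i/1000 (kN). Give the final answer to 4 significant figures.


v_i = sqrt(1.5330^2 + 2*9.81*1.4780) = 5.59897 m/s
F = 377.0920 * 5.59897 / 1000
F = 2.111 kN


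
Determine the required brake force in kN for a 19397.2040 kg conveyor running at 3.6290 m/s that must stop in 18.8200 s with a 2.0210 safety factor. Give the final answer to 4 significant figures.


F = 19397.2040 * 3.6290 / 18.8200 * 2.0210 / 1000
F = 7.559 kN


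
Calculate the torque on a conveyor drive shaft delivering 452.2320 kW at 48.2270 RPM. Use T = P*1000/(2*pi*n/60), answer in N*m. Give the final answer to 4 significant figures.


omega = 2*pi*48.2270/60 = 5.05032 rad/s
T = 452.2320*1000 / 5.05032
T = 89550 N*m


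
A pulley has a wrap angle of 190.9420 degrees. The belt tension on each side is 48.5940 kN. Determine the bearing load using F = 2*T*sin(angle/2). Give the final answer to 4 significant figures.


F = 2 * 48.5940 * sin(190.9420/2 deg)
F = 96.75 kN


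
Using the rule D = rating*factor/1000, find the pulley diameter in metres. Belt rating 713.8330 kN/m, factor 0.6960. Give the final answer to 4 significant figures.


D = 713.8330 * 0.6960 / 1000
D = 0.4968 m


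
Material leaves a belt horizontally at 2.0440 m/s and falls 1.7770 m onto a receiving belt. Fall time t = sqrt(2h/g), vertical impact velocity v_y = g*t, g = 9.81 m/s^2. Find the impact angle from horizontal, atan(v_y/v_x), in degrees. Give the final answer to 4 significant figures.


t = sqrt(2*1.7770/9.81) = 0.6019 s
v_y = 9.81 * 0.6019 = 5.90464 m/s
angle = atan(5.90464 / 2.0440) = 70.91 deg


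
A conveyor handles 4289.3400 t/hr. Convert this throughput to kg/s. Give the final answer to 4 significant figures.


m_dot = 4289.3400 * 1000 / 3600
m_dot = 1191 kg/s


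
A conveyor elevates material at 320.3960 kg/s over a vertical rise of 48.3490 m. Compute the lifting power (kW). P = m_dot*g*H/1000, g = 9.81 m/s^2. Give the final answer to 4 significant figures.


P = 320.3960 * 9.81 * 48.3490 / 1000
P = 152.0 kW


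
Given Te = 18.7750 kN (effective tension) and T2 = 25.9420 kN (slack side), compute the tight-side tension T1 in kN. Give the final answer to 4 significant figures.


T1 = Te + T2 = 18.7750 + 25.9420
T1 = 44.72 kN


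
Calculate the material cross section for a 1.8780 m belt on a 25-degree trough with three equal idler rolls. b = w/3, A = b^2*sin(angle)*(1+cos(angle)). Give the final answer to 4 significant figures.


b = 1.8780/3 = 0.626 m
A = 0.626^2 * sin(25 deg) * (1 + cos(25 deg))
A = 0.3157 m^2


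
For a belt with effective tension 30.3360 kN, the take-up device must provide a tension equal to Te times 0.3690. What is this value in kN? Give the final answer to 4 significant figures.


T_tu = 30.3360 * 0.3690
T_tu = 11.19 kN


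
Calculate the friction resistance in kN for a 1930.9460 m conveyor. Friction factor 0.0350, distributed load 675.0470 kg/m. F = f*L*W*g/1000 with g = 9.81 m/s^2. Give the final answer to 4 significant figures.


F = 0.0350 * 1930.9460 * 675.0470 * 9.81 / 1000
F = 447.5 kN


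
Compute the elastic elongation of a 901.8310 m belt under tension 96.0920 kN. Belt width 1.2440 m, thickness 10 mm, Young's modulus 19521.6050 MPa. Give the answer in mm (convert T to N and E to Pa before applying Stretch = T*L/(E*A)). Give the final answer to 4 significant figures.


A = 1.2440 * 0.01 = 0.01244 m^2
Stretch = 96.0920*1000 * 901.8310 / (19521.6050e6 * 0.01244) * 1000
Stretch = 356.8 mm


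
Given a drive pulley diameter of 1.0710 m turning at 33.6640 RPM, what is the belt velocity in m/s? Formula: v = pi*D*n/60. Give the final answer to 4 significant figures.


v = pi * 1.0710 * 33.6640 / 60
v = 1.888 m/s


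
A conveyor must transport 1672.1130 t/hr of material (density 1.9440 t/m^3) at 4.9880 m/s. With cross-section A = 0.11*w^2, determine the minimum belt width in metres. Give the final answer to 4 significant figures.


A_req = 1672.1130 / (4.9880 * 1.9440 * 3600) = 0.0479005 m^2
w = sqrt(0.0479005 / 0.11)
w = 0.6599 m


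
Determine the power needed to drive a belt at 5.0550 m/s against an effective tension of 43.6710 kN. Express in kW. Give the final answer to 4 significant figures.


P = Te * v = 43.6710 * 5.0550
P = 220.8 kW


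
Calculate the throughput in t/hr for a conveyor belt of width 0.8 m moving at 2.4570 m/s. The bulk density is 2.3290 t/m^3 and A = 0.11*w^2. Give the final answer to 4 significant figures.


A = 0.11 * 0.8^2 = 0.0704 m^2
C = 0.0704 * 2.4570 * 2.3290 * 3600
C = 1450 t/hr


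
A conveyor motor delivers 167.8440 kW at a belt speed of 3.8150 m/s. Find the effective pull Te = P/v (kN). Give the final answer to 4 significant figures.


Te = P / v = 167.8440 / 3.8150
Te = 44.00 kN


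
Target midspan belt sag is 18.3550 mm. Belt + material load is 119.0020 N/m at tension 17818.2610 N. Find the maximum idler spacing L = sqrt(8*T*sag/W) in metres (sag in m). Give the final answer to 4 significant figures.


sag = 18.3550/1000 = 0.018355 m
L = sqrt(8 * 17818.2610 * 0.018355 / 119.0020)
L = 4.689 m


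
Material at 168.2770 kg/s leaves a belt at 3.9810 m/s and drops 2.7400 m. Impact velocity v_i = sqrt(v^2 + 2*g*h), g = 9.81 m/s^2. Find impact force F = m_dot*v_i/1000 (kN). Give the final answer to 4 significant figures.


v_i = sqrt(3.9810^2 + 2*9.81*2.7400) = 8.34309 m/s
F = 168.2770 * 8.34309 / 1000
F = 1.404 kN


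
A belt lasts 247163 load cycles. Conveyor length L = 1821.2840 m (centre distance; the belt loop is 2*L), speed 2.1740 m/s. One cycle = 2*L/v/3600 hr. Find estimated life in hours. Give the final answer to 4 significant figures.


cycle_time = 2 * 1821.2840 / 2.1740 / 3600 = 0.465421 hr
life = 247163 * 0.465421 = 115000 hours


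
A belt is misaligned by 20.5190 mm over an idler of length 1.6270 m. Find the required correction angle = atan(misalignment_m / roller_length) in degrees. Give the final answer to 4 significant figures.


misalign_m = 20.5190 / 1000 = 0.020519 m
angle = atan(0.020519 / 1.6270)
angle = 0.7226 deg


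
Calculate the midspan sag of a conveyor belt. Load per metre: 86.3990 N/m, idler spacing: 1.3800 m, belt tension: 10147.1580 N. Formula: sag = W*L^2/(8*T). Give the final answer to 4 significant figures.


sag = 86.3990 * 1.3800^2 / (8 * 10147.1580)
sag = 0.002027 m


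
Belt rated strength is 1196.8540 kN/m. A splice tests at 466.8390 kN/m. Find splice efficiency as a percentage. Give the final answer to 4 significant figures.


Eff = 466.8390 / 1196.8540 * 100
Eff = 39.01 %


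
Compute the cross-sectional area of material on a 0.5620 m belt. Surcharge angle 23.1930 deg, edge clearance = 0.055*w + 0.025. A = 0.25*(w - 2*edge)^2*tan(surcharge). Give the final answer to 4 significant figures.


edge = 0.055*0.5620 + 0.025 = 0.05591 m
ew = 0.5620 - 2*0.05591 = 0.45018 m
A = 0.25 * 0.45018^2 * tan(23.1930 deg)
A = 0.02171 m^2


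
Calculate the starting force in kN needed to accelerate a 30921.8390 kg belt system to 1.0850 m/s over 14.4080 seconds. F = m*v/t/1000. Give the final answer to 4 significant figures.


F = 30921.8390 * 1.0850 / 14.4080 / 1000
F = 2.329 kN


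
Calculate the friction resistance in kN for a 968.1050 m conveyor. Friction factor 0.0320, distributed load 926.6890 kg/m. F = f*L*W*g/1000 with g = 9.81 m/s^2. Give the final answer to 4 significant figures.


F = 0.0320 * 968.1050 * 926.6890 * 9.81 / 1000
F = 281.6 kN


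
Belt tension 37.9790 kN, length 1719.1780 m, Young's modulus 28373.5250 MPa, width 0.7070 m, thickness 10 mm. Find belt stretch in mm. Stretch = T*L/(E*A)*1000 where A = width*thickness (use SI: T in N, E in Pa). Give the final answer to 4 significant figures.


A = 0.7070 * 0.01 = 0.00707 m^2
Stretch = 37.9790*1000 * 1719.1780 / (28373.5250e6 * 0.00707) * 1000
Stretch = 325.5 mm


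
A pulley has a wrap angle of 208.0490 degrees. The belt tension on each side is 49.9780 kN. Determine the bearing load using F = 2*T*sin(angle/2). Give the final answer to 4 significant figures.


F = 2 * 49.9780 * sin(208.0490/2 deg)
F = 96.98 kN


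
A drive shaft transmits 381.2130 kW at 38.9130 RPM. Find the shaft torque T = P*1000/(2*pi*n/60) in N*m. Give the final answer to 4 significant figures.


omega = 2*pi*38.9130/60 = 4.07496 rad/s
T = 381.2130*1000 / 4.07496
T = 93550 N*m


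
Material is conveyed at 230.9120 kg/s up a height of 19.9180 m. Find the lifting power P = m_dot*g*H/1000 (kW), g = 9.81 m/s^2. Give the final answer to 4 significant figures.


P = 230.9120 * 9.81 * 19.9180 / 1000
P = 45.12 kW


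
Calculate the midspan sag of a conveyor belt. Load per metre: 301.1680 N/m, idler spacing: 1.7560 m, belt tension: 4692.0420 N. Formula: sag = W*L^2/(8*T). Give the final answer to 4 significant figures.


sag = 301.1680 * 1.7560^2 / (8 * 4692.0420)
sag = 0.02474 m


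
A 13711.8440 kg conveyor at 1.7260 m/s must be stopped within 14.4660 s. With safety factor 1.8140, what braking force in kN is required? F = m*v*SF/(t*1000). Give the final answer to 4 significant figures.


F = 13711.8440 * 1.7260 / 14.4660 * 1.8140 / 1000
F = 2.968 kN


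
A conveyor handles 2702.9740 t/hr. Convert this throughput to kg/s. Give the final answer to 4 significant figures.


m_dot = 2702.9740 * 1000 / 3600
m_dot = 750.8 kg/s


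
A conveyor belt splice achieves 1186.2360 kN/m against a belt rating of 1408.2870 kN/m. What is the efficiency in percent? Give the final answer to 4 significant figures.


Eff = 1186.2360 / 1408.2870 * 100
Eff = 84.23 %


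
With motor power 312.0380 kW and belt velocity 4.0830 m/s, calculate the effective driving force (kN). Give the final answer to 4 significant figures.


Te = P / v = 312.0380 / 4.0830
Te = 76.42 kN


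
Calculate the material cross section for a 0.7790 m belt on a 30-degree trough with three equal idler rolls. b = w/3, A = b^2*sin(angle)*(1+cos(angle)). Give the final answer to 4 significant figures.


b = 0.7790/3 = 0.259667 m
A = 0.259667^2 * sin(30 deg) * (1 + cos(30 deg))
A = 0.06291 m^2


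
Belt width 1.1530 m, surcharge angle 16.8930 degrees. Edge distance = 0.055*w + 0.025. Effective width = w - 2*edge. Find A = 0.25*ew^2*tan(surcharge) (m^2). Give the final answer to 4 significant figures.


edge = 0.055*1.1530 + 0.025 = 0.088415 m
ew = 1.1530 - 2*0.088415 = 0.97617 m
A = 0.25 * 0.97617^2 * tan(16.8930 deg)
A = 0.07235 m^2


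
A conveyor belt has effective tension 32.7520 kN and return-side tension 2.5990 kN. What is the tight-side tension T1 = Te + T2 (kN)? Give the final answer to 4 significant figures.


T1 = Te + T2 = 32.7520 + 2.5990
T1 = 35.35 kN


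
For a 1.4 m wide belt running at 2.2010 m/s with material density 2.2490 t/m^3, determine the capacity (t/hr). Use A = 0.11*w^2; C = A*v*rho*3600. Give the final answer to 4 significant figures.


A = 0.11 * 1.4^2 = 0.2156 m^2
C = 0.2156 * 2.2010 * 2.2490 * 3600
C = 3842 t/hr


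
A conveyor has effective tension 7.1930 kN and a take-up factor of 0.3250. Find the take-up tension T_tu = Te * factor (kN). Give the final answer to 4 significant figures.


T_tu = 7.1930 * 0.3250
T_tu = 2.338 kN


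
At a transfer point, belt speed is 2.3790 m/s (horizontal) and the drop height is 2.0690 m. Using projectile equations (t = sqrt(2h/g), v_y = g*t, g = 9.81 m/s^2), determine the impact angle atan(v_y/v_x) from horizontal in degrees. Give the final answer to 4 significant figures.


t = sqrt(2*2.0690/9.81) = 0.649472 s
v_y = 9.81 * 0.649472 = 6.37132 m/s
angle = atan(6.37132 / 2.3790) = 69.52 deg


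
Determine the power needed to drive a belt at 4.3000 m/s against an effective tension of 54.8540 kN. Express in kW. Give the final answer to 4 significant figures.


P = Te * v = 54.8540 * 4.3000
P = 235.9 kW


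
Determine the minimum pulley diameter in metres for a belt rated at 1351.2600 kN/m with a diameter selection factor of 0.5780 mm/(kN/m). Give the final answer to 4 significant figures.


D = 1351.2600 * 0.5780 / 1000
D = 0.7810 m


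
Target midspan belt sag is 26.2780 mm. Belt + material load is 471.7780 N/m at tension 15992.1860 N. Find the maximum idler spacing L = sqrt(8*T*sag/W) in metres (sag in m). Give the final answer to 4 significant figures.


sag = 26.2780/1000 = 0.026278 m
L = sqrt(8 * 15992.1860 * 0.026278 / 471.7780)
L = 2.669 m


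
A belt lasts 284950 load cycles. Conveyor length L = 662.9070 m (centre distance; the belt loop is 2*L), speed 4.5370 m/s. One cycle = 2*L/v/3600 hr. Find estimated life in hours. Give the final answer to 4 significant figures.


cycle_time = 2 * 662.9070 / 4.5370 / 3600 = 0.0811729 hr
life = 284950 * 0.0811729 = 23130 hours


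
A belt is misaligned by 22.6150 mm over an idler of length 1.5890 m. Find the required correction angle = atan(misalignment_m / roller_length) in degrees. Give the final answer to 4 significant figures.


misalign_m = 22.6150 / 1000 = 0.022615 m
angle = atan(0.022615 / 1.5890)
angle = 0.8154 deg


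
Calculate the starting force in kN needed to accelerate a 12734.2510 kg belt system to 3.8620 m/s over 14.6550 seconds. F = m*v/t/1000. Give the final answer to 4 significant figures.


F = 12734.2510 * 3.8620 / 14.6550 / 1000
F = 3.356 kN


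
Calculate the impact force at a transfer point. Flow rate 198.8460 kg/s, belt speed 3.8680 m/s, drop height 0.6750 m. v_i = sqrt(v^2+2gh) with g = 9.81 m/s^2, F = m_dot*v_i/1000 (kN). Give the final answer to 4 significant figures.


v_i = sqrt(3.8680^2 + 2*9.81*0.6750) = 5.31083 m/s
F = 198.8460 * 5.31083 / 1000
F = 1.056 kN


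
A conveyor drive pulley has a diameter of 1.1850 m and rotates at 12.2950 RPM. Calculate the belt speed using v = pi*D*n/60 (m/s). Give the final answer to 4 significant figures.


v = pi * 1.1850 * 12.2950 / 60
v = 0.7629 m/s


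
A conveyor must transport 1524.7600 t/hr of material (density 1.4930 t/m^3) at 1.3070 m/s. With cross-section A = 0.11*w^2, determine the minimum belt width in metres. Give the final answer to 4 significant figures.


A_req = 1524.7600 / (1.3070 * 1.4930 * 3600) = 0.217052 m^2
w = sqrt(0.217052 / 0.11)
w = 1.405 m


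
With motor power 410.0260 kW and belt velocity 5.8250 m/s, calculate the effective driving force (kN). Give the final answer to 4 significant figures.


Te = P / v = 410.0260 / 5.8250
Te = 70.39 kN


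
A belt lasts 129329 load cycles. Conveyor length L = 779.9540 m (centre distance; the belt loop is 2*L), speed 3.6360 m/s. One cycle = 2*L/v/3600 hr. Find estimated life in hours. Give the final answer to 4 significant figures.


cycle_time = 2 * 779.9540 / 3.6360 / 3600 = 0.119172 hr
life = 129329 * 0.119172 = 15410 hours


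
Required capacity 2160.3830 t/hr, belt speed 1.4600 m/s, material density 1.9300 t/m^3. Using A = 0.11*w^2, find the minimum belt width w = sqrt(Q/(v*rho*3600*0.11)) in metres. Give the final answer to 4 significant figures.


A_req = 2160.3830 / (1.4600 * 1.9300 * 3600) = 0.21297 m^2
w = sqrt(0.21297 / 0.11)
w = 1.391 m


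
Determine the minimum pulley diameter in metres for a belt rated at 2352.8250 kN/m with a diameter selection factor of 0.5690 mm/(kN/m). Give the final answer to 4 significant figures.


D = 2352.8250 * 0.5690 / 1000
D = 1.339 m


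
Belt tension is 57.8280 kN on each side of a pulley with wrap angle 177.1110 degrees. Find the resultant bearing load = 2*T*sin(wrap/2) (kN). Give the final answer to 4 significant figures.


F = 2 * 57.8280 * sin(177.1110/2 deg)
F = 115.6 kN


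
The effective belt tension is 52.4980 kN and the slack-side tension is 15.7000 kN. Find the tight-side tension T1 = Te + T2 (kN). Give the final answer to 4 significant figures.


T1 = Te + T2 = 52.4980 + 15.7000
T1 = 68.20 kN


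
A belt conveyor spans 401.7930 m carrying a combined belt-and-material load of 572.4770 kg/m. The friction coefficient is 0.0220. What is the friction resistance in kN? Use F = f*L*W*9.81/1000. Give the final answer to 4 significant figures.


F = 0.0220 * 401.7930 * 572.4770 * 9.81 / 1000
F = 49.64 kN


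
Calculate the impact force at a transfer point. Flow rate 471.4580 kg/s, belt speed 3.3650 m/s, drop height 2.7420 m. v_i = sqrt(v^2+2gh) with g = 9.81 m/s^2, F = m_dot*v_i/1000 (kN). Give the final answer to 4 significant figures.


v_i = sqrt(3.3650^2 + 2*9.81*2.7420) = 8.06977 m/s
F = 471.4580 * 8.06977 / 1000
F = 3.805 kN


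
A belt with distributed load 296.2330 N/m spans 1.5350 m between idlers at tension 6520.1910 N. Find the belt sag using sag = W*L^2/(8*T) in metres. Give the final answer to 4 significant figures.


sag = 296.2330 * 1.5350^2 / (8 * 6520.1910)
sag = 0.01338 m


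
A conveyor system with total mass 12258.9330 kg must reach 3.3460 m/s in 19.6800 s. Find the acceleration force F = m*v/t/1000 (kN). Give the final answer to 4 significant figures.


F = 12258.9330 * 3.3460 / 19.6800 / 1000
F = 2.084 kN


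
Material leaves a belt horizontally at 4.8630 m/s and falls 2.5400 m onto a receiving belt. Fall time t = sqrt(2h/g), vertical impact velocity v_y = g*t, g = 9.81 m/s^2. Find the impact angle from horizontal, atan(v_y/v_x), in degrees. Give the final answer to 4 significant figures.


t = sqrt(2*2.5400/9.81) = 0.71961 s
v_y = 9.81 * 0.71961 = 7.05937 m/s
angle = atan(7.05937 / 4.8630) = 55.44 deg


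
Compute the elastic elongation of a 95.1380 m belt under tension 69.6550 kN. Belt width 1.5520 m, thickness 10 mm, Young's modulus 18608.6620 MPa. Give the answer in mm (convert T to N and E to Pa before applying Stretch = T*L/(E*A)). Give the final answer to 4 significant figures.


A = 1.5520 * 0.01 = 0.01552 m^2
Stretch = 69.6550*1000 * 95.1380 / (18608.6620e6 * 0.01552) * 1000
Stretch = 22.95 mm


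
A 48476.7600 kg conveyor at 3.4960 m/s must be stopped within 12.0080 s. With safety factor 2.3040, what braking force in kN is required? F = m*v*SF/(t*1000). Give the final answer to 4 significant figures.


F = 48476.7600 * 3.4960 / 12.0080 * 2.3040 / 1000
F = 32.52 kN


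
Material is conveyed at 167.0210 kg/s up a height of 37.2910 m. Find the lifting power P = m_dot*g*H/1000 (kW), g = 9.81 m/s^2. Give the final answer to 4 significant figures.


P = 167.0210 * 9.81 * 37.2910 / 1000
P = 61.10 kW


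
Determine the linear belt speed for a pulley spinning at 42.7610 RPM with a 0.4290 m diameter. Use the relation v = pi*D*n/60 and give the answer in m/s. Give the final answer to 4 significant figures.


v = pi * 0.4290 * 42.7610 / 60
v = 0.9605 m/s


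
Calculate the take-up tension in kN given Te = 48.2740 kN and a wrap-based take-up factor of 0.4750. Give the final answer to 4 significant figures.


T_tu = 48.2740 * 0.4750
T_tu = 22.93 kN


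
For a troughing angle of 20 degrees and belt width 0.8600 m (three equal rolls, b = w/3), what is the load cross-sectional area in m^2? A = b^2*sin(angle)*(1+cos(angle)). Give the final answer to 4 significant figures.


b = 0.8600/3 = 0.286667 m
A = 0.286667^2 * sin(20 deg) * (1 + cos(20 deg))
A = 0.05452 m^2


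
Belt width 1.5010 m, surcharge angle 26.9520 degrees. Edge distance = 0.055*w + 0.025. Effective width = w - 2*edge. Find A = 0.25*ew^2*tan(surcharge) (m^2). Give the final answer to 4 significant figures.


edge = 0.055*1.5010 + 0.025 = 0.107555 m
ew = 1.5010 - 2*0.107555 = 1.28589 m
A = 0.25 * 1.28589^2 * tan(26.9520 deg)
A = 0.2102 m^2


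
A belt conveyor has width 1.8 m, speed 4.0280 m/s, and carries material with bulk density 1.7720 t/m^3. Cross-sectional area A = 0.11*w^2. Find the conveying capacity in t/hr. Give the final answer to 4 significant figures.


A = 0.11 * 1.8^2 = 0.3564 m^2
C = 0.3564 * 4.0280 * 1.7720 * 3600
C = 9158 t/hr


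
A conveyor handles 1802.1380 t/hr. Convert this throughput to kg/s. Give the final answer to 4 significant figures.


m_dot = 1802.1380 * 1000 / 3600
m_dot = 500.6 kg/s


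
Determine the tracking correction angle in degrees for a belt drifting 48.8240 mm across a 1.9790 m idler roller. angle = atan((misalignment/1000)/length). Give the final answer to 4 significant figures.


misalign_m = 48.8240 / 1000 = 0.048824 m
angle = atan(0.048824 / 1.9790)
angle = 1.413 deg


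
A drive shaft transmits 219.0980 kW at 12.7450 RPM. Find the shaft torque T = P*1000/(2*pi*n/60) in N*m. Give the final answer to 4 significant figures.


omega = 2*pi*12.7450/60 = 1.33465 rad/s
T = 219.0980*1000 / 1.33465
T = 164200 N*m


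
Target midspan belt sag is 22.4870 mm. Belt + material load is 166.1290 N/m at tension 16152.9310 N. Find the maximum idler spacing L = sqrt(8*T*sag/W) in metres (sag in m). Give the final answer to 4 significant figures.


sag = 22.4870/1000 = 0.022487 m
L = sqrt(8 * 16152.9310 * 0.022487 / 166.1290)
L = 4.182 m


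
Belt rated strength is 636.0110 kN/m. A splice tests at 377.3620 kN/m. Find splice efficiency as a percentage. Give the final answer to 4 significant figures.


Eff = 377.3620 / 636.0110 * 100
Eff = 59.33 %


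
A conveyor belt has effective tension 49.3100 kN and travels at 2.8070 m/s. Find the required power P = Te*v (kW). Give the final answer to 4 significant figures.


P = Te * v = 49.3100 * 2.8070
P = 138.4 kW


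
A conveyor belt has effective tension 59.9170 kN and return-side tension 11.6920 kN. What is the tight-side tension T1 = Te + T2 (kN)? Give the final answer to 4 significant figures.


T1 = Te + T2 = 59.9170 + 11.6920
T1 = 71.61 kN


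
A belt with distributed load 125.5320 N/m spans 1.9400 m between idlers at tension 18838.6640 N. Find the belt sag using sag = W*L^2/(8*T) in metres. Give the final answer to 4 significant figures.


sag = 125.5320 * 1.9400^2 / (8 * 18838.6640)
sag = 0.003135 m


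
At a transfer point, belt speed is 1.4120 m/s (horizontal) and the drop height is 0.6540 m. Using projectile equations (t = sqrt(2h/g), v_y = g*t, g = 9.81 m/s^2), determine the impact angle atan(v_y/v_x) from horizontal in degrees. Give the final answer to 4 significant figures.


t = sqrt(2*0.6540/9.81) = 0.365148 s
v_y = 9.81 * 0.365148 = 3.5821 m/s
angle = atan(3.5821 / 1.4120) = 68.49 deg


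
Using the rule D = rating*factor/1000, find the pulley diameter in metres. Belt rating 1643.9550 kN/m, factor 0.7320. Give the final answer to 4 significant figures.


D = 1643.9550 * 0.7320 / 1000
D = 1.203 m


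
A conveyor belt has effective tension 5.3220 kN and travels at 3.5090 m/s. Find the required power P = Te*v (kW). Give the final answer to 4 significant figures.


P = Te * v = 5.3220 * 3.5090
P = 18.67 kW


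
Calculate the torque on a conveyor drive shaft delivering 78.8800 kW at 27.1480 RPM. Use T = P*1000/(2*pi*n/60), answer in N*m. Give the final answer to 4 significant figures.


omega = 2*pi*27.1480/60 = 2.84293 rad/s
T = 78.8800*1000 / 2.84293
T = 27750 N*m


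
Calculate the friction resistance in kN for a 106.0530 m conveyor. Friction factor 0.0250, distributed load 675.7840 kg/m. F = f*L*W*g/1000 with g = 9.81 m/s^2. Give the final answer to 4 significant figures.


F = 0.0250 * 106.0530 * 675.7840 * 9.81 / 1000
F = 17.58 kN


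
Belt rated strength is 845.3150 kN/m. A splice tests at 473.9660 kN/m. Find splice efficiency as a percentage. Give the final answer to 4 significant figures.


Eff = 473.9660 / 845.3150 * 100
Eff = 56.07 %


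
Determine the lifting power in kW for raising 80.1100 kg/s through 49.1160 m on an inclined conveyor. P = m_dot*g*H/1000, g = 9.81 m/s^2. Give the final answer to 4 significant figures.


P = 80.1100 * 9.81 * 49.1160 / 1000
P = 38.60 kW


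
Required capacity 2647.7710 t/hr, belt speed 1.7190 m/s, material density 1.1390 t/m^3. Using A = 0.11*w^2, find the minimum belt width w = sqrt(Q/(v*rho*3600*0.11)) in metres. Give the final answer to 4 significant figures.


A_req = 2647.7710 / (1.7190 * 1.1390 * 3600) = 0.375646 m^2
w = sqrt(0.375646 / 0.11)
w = 1.848 m


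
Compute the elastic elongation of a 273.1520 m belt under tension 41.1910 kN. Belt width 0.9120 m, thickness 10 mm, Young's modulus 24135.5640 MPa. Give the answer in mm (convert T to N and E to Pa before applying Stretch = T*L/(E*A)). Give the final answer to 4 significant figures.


A = 0.9120 * 0.01 = 0.00912 m^2
Stretch = 41.1910*1000 * 273.1520 / (24135.5640e6 * 0.00912) * 1000
Stretch = 51.12 mm


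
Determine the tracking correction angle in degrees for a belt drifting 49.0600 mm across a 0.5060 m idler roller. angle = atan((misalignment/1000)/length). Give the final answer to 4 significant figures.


misalign_m = 49.0600 / 1000 = 0.049060 m
angle = atan(0.049060 / 0.5060)
angle = 5.538 deg


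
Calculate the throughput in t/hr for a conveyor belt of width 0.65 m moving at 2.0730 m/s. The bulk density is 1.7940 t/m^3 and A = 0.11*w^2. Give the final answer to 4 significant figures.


A = 0.11 * 0.65^2 = 0.046475 m^2
C = 0.046475 * 2.0730 * 1.7940 * 3600
C = 622.2 t/hr


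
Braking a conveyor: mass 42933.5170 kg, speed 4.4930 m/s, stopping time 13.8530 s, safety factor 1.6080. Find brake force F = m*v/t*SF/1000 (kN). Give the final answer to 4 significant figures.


F = 42933.5170 * 4.4930 / 13.8530 * 1.6080 / 1000
F = 22.39 kN


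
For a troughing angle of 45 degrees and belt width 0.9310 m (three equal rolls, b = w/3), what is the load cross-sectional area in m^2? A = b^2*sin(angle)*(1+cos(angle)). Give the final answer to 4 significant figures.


b = 0.9310/3 = 0.310333 m
A = 0.310333^2 * sin(45 deg) * (1 + cos(45 deg))
A = 0.1163 m^2


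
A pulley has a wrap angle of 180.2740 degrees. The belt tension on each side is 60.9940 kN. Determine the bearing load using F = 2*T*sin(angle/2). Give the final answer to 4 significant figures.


F = 2 * 60.9940 * sin(180.2740/2 deg)
F = 122.0 kN


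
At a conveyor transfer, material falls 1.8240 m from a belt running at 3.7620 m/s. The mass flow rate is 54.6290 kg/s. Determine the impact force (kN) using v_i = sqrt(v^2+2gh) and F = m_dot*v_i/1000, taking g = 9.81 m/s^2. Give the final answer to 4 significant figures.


v_i = sqrt(3.7620^2 + 2*9.81*1.8240) = 7.06679 m/s
F = 54.6290 * 7.06679 / 1000
F = 0.3861 kN
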